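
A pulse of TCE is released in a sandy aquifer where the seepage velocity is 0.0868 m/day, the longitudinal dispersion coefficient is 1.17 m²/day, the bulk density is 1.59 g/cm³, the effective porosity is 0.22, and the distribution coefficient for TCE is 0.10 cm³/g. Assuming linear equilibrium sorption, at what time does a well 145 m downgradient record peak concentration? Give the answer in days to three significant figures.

Retardation factor R = 1 + ρ_b·K_d/n = 1 + 1.59 × 0.10/0.22 = 1.723.
Sorption retards both mechanisms: v_R = v/R = 0.05038 m/day, D_R = D/R = 0.6790 m²/day.
Peak time from v_R²t² + 2D_R t − x² = 0: t = (√(D_R² + v_R²x²) − D_R)/v_R².
√(D_R² + v_R²x²) = √(0.6790² + 0.05038² × 145²) = 7.337; v_R² = 0.002538.
t = (7.337 − 0.6790)/0.002538 = 2620 days.

2620 days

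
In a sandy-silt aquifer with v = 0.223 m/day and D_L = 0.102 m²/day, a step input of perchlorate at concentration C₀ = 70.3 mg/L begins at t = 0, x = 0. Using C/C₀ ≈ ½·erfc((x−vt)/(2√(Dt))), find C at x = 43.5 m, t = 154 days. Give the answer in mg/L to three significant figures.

For a continuous step input, C/C₀ ≈ ½·erfc((x−vt)/(2√(Dt))).
vt = 0.223 × 154 = 34.342 m and 2√(Dt) = 2√(0.102 × 154) = 7.927 m.
Argument (x−vt)/(2√(Dt)) = (43.5 − 34.342)/7.927 = 1.155; ½·erfc(1.155) = 0.05119.
C = 70.3 × 0.05119 = 3.60 mg/L.

3.60 mg/L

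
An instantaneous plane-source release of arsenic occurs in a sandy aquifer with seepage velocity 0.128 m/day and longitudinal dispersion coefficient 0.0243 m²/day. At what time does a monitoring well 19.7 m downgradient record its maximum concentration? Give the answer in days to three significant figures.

152 days

For the 1D instantaneous-source solution, setting ∂C/∂t = 0 at fixed x gives v²t² + 2Dt − x² = 0, so t = (√(D² + v²x²) − D)/v².
√(D² + v²x²) = √(0.0243² + 0.128² × 19.7²) = 2.522; v² = 0.016384.
t = (2.522 − 0.0243)/0.016384 = 152 days (vs. the pure-advection estimate x/v = 154 d).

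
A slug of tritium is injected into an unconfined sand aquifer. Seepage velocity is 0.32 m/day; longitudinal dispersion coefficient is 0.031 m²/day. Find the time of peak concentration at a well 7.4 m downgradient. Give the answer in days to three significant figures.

For the 1D instantaneous-source solution, setting ∂C/∂t = 0 at fixed x gives v²t² + 2Dt − x² = 0, so t = (√(D² + v²x²) − D)/v².
√(D² + v²x²) = √(0.031² + 0.32² × 7.4²) = 2.368; v² = 0.1024.
t = (2.368 − 0.031)/0.1024 = 22.8 days (vs. the pure-advection estimate x/v = 23.1 d).

22.8 days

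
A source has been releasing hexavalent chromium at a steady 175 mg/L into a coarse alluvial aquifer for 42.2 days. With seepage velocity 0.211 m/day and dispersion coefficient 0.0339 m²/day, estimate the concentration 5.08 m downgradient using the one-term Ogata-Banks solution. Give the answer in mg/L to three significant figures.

173 mg/L

For a continuous step input, C/C₀ ≈ ½·erfc((x−vt)/(2√(Dt))).
vt = 0.211 × 42.2 = 8.9042 m and 2√(Dt) = 2√(0.0339 × 42.2) = 2.392 m.
Argument (x−vt)/(2√(Dt)) = (5.08 − 8.9042)/2.392 = -1.599; ½·erfc(-1.599) = 0.9881.
C = 175 × 0.9881 = 173 mg/L.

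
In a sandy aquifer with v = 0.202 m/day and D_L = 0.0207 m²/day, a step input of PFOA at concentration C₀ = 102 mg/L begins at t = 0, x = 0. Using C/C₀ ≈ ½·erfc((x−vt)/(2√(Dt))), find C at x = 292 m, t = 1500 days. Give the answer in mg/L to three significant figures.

93.7 mg/L

For a continuous step input, C/C₀ ≈ ½·erfc((x−vt)/(2√(Dt))).
vt = 0.202 × 1500 = 303 m and 2√(Dt) = 2√(0.0207 × 1500) = 11.14 m.
Argument (x−vt)/(2√(Dt)) = (292 − 303)/11.14 = -0.9874; ½·erfc(-0.9874) = 0.9187.
C = 102 × 0.9187 = 93.7 mg/L.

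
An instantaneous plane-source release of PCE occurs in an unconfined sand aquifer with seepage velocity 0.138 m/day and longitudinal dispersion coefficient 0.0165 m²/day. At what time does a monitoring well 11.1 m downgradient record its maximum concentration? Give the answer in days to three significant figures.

For the 1D instantaneous-source solution, setting ∂C/∂t = 0 at fixed x gives v²t² + 2Dt − x² = 0, so t = (√(D² + v²x²) − D)/v².
√(D² + v²x²) = √(0.0165² + 0.138² × 11.1²) = 1.532; v² = 0.019044.
t = (1.532 − 0.0165)/0.019044 = 79.6 days (vs. the pure-advection estimate x/v = 80.4 d).

79.6 days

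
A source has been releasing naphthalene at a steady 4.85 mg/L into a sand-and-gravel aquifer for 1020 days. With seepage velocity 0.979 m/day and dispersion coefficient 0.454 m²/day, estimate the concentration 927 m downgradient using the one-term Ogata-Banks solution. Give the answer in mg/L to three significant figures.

For a continuous step input, C/C₀ ≈ ½·erfc((x−vt)/(2√(Dt))).
vt = 0.979 × 1020 = 998.58 m and 2√(Dt) = 2√(0.454 × 1020) = 43.04 m.
Argument (x−vt)/(2√(Dt)) = (927 − 998.58)/43.04 = -1.663; ½·erfc(-1.663) = 0.9907.
C = 4.85 × 0.9907 = 4.80 mg/L.

4.80 mg/L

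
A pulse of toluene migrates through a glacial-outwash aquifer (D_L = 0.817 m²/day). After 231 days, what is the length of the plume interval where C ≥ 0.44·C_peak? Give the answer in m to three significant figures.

49.8 m

The plume is Gaussian with σ = √(2Dt) = √(2 × 0.817 × 231) = 19.43 m.
C/C_peak = exp(−Δx²/(2σ²)) = 0.44 ⇒ Δx = σ·√(−2 ln 0.44) = 19.43 × 1.281 = 24.89 m.
Width = 2Δx = 49.8 m.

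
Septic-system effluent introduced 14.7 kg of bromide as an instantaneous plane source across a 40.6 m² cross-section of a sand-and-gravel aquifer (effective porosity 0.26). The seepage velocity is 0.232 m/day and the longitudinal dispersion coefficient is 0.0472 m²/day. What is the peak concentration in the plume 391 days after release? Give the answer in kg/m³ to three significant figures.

The peak of an instantaneous 1D plume sits at x = vt; there the Gaussian factor is 1 and C_max = M/(n_e·A·√(4πDt)), where n_e·A is the pore area the mass is dissolved in.
√(4πDt) = √(4π × 0.0472 × 391) = 15.23 m, so C_max = 14.7/(0.26 × 40.6 × 15.23) = 0.0914 kg/m³.

0.0914 kg/m³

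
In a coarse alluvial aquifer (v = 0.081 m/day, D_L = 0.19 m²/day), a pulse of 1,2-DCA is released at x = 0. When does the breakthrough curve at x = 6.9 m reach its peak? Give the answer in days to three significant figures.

61.0 days

For the 1D instantaneous-source solution, setting ∂C/∂t = 0 at fixed x gives v²t² + 2Dt − x² = 0, so t = (√(D² + v²x²) − D)/v².
√(D² + v²x²) = √(0.19² + 0.081² × 6.9²) = 0.5903; v² = 0.006561.
t = (0.5903 − 0.19)/0.006561 = 61.0 days (vs. the pure-advection estimate x/v = 85.2 d).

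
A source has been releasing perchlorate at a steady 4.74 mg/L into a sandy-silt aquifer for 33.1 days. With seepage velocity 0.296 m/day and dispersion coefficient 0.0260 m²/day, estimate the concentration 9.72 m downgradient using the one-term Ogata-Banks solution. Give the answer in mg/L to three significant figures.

For a continuous step input, C/C₀ ≈ ½·erfc((x−vt)/(2√(Dt))).
vt = 0.296 × 33.1 = 9.7976 m and 2√(Dt) = 2√(0.0260 × 33.1) = 1.855 m.
Argument (x−vt)/(2√(Dt)) = (9.72 − 9.7976)/1.855 = -0.04183; ½·erfc(-0.04183) = 0.5236.
C = 4.74 × 0.5236 = 2.48 mg/L.

2.48 mg/L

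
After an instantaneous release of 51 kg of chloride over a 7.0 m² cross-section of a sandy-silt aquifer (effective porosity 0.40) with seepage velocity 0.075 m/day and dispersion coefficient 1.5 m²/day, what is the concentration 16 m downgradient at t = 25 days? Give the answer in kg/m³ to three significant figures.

For an instantaneous plane source, C(x,t) = M/(n_e·A·√(4πDt)) · exp(−(x−vt)²/(4Dt)), with n_e·A the pore (flow) area.
Plume center vt = 0.075 × 25 = 1.875 m, so the well at 16 m is 14.125 m downgradient of the peak.
√(4πDt) = 21.71 m, giving peak height M/(n_e·A·√(4πDt)) = 51/(0.40 × 7.0 × 21.71) = 0.8390 kg/m³.
(x−vt)²/(4Dt) = (14.125)²/(4 × 1.5 × 25) = 1.330; exp(−1.330) = 0.2645.
C = 0.8390 × 0.2645 = 0.222 kg/m³.

0.222 kg/m³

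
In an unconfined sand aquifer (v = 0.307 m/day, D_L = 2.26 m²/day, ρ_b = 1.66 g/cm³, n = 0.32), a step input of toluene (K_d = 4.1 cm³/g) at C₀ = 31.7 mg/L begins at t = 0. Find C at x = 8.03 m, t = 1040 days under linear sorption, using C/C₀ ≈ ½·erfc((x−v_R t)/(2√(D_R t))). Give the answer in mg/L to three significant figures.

21.2 mg/L

Retardation factor R = 1 + ρ_b·K_d/n = 1 + 1.66 × 4.1/0.32 = 22.27.
Sorption retards both mechanisms: v_R = v/R = 0.01379 m/day, D_R = D/R = 0.1015 m²/day.
v_R·t = 0.01379 × 1040 = 14.3416 m; 2√(D_R t) = 20.55 m; argument = (8.03 − 14.3416)/20.55 = -0.3071.
C = C₀ × ½·erfc(-0.3071) = 31.7 × 0.6680 = 21.2 mg/L.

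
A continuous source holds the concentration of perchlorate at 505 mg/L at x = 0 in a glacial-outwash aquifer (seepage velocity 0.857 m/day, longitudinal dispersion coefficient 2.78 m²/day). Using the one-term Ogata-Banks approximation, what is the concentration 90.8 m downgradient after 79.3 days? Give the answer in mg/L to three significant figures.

For a continuous step input, C/C₀ ≈ ½·erfc((x−vt)/(2√(Dt))).
vt = 0.857 × 79.3 = 67.9601 m and 2√(Dt) = 2√(2.78 × 79.3) = 29.70 m.
Argument (x−vt)/(2√(Dt)) = (90.8 − 67.9601)/29.70 = 0.7690; ½·erfc(0.7690) = 0.1384.
C = 505 × 0.1384 = 69.9 mg/L.

69.9 mg/L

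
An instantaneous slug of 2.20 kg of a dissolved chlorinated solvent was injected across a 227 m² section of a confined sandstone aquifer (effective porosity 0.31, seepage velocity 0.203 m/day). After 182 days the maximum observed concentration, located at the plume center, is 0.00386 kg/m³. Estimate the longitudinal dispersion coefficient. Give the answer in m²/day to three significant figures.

0.0287 m²/day

At the plume center C_max = M/(n_e·A·√(4πDt)), so D = M²/(4πt·(n_e·A·C_max)²).
n_e·A·C_max = 0.31 × 227 × 0.00386 = 0.2716 kg/m.
D = 2.20²/(4π × 182 × 0.2716²) = 0.0287 m²/day.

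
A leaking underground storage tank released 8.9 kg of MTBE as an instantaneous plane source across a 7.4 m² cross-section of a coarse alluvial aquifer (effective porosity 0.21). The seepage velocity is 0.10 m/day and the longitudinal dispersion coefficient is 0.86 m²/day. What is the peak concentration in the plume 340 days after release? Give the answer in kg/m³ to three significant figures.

The peak of an instantaneous 1D plume sits at x = vt; there the Gaussian factor is 1 and C_max = M/(n_e·A·√(4πDt)), where n_e·A is the pore area the mass is dissolved in.
√(4πDt) = √(4π × 0.86 × 340) = 60.62 m, so C_max = 8.9/(0.21 × 7.4 × 60.62) = 0.0945 kg/m³.

0.0945 kg/m³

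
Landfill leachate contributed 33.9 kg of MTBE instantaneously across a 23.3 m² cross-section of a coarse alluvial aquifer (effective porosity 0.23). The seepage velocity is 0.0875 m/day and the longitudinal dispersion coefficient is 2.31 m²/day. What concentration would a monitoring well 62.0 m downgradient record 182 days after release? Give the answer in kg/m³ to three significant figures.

0.0246 kg/m³

For an instantaneous plane source, C(x,t) = M/(n_e·A·√(4πDt)) · exp(−(x−vt)²/(4Dt)), with n_e·A the pore (flow) area.
Plume center vt = 0.0875 × 182 = 15.925 m, so the well at 62.0 m is 46.075 m downgradient of the peak.
√(4πDt) = 72.69 m, giving peak height M/(n_e·A·√(4πDt)) = 33.9/(0.23 × 23.3 × 72.69) = 0.08702 kg/m³.
(x−vt)²/(4Dt) = (46.075)²/(4 × 2.31 × 182) = 1.262; exp(−1.262) = 0.2831.
C = 0.08702 × 0.2831 = 0.0246 kg/m³.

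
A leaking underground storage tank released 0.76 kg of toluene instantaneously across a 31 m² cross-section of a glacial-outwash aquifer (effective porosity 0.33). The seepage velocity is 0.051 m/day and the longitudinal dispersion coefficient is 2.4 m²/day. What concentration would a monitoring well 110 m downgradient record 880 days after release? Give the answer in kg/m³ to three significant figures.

For an instantaneous plane source, C(x,t) = M/(n_e·A·√(4πDt)) · exp(−(x−vt)²/(4Dt)), with n_e·A the pore (flow) area.
Plume center vt = 0.051 × 880 = 44.88 m, so the well at 110 m is 65.12 m downgradient of the peak.
√(4πDt) = 162.9 m, giving peak height M/(n_e·A·√(4πDt)) = 0.76/(0.33 × 31 × 162.9) = 0.0004561 kg/m³.
(x−vt)²/(4Dt) = (65.12)²/(4 × 2.4 × 880) = 0.5020; exp(−0.5020) = 0.6053.
C = 0.0004561 × 0.6053 = 0.000276 kg/m³.

0.000276 kg/m³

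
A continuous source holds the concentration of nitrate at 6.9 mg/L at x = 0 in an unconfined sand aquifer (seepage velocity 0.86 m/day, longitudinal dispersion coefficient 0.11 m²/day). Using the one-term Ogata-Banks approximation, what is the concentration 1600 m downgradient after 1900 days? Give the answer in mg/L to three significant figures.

6.57 mg/L

For a continuous step input, C/C₀ ≈ ½·erfc((x−vt)/(2√(Dt))).
vt = 0.86 × 1900 = 1634 m and 2√(Dt) = 2√(0.11 × 1900) = 28.91 m.
Argument (x−vt)/(2√(Dt)) = (1600 − 1634)/28.91 = -1.176; ½·erfc(-1.176) = 0.9519.
C = 6.9 × 0.9519 = 6.57 mg/L.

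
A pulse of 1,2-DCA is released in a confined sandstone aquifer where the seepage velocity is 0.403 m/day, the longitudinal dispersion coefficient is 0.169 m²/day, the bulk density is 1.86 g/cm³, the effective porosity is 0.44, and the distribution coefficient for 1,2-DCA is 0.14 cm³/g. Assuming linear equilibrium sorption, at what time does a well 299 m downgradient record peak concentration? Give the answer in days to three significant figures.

Retardation factor R = 1 + ρ_b·K_d/n = 1 + 1.86 × 0.14/0.44 = 1.592.
Sorption retards both mechanisms: v_R = v/R = 0.2531 m/day, D_R = D/R = 0.1062 m²/day.
Peak time from v_R²t² + 2D_R t − x² = 0: t = (√(D_R² + v_R²x²) − D_R)/v_R².
√(D_R² + v_R²x²) = √(0.1062² + 0.2531² × 299²) = 75.68; v_R² = 0.06406.
t = (75.68 − 0.1062)/0.06406 = 1180 days.

1180 days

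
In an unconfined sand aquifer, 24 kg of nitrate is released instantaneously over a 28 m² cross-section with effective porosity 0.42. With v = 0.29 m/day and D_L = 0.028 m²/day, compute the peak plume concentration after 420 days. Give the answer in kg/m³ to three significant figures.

0.168 kg/m³

The peak of an instantaneous 1D plume sits at x = vt; there the Gaussian factor is 1 and C_max = M/(n_e·A·√(4πDt)), where n_e·A is the pore area the mass is dissolved in.
√(4πDt) = √(4π × 0.028 × 420) = 12.16 m, so C_max = 24/(0.42 × 28 × 12.16) = 0.168 kg/m³.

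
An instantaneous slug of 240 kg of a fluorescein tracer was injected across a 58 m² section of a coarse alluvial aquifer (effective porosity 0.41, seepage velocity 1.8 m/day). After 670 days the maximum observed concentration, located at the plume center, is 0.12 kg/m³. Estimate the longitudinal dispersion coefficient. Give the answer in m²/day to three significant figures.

At the plume center C_max = M/(n_e·A·√(4πDt)), so D = M²/(4πt·(n_e·A·C_max)²).
n_e·A·C_max = 0.41 × 58 × 0.12 = 2.854 kg/m.
D = 240²/(4π × 670 × 2.854²) = 0.840 m²/day.

0.840 m²/day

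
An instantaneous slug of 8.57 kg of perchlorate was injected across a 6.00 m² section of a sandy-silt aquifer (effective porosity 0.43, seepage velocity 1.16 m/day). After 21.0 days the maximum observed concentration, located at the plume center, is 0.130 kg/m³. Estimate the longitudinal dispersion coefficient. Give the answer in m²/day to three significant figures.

2.47 m²/day

At the plume center C_max = M/(n_e·A·√(4πDt)), so D = M²/(4πt·(n_e·A·C_max)²).
n_e·A·C_max = 0.43 × 6.00 × 0.130 = 0.3354 kg/m.
D = 8.57²/(4π × 21.0 × 0.3354²) = 2.47 m²/day.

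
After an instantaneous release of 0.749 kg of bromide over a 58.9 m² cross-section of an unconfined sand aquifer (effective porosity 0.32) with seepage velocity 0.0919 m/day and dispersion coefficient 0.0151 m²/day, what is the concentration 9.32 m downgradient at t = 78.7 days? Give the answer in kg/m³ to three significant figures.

For an instantaneous plane source, C(x,t) = M/(n_e·A·√(4πDt)) · exp(−(x−vt)²/(4Dt)), with n_e·A the pore (flow) area.
Plume center vt = 0.0919 × 78.7 = 7.23253 m, so the well at 9.32 m is 2.08747 m downgradient of the peak.
√(4πDt) = 3.864 m, giving peak height M/(n_e·A·√(4πDt)) = 0.749/(0.32 × 58.9 × 3.864) = 0.01028 kg/m³.
(x−vt)²/(4Dt) = (2.08747)²/(4 × 0.0151 × 78.7) = 0.9167; exp(−0.9167) = 0.3998.
C = 0.01028 × 0.3998 = 0.00411 kg/m³.

0.00411 kg/m³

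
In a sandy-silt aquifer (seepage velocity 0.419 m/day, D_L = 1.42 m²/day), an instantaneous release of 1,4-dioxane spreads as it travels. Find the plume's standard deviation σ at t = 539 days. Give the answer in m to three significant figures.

Dispersive spreading gives a Gaussian with σ² = 2Dt; advection only shifts the center.
σ = √(2 × 1.42 × 539) = 39.1 m.

39.1 m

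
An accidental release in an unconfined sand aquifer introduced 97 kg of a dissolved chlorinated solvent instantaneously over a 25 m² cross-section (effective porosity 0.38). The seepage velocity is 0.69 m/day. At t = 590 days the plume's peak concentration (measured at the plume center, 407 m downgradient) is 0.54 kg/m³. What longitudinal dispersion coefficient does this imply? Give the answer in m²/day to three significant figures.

At the plume center C_max = M/(n_e·A·√(4πDt)), so D = M²/(4πt·(n_e·A·C_max)²).
n_e·A·C_max = 0.38 × 25 × 0.54 = 5.130 kg/m.
D = 97²/(4π × 590 × 5.130²) = 0.0482 m²/day.

0.0482 m²/day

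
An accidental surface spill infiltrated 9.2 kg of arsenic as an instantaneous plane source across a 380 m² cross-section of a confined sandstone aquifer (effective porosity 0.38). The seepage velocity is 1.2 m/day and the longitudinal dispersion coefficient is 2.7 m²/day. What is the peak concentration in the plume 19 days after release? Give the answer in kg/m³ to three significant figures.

The peak of an instantaneous 1D plume sits at x = vt; there the Gaussian factor is 1 and C_max = M/(n_e·A·√(4πDt)), where n_e·A is the pore area the mass is dissolved in.
√(4πDt) = √(4π × 2.7 × 19) = 25.39 m, so C_max = 9.2/(0.38 × 380 × 25.39) = 0.00251 kg/m³.

0.00251 kg/m³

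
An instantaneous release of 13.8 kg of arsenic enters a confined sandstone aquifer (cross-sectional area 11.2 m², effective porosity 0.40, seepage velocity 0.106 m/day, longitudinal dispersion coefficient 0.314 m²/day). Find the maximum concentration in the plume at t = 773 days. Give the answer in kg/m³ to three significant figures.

The peak of an instantaneous 1D plume sits at x = vt; there the Gaussian factor is 1 and C_max = M/(n_e·A·√(4πDt)), where n_e·A is the pore area the mass is dissolved in.
√(4πDt) = √(4π × 0.314 × 773) = 55.23 m, so C_max = 13.8/(0.40 × 11.2 × 55.23) = 0.0558 kg/m³.

0.0558 kg/m³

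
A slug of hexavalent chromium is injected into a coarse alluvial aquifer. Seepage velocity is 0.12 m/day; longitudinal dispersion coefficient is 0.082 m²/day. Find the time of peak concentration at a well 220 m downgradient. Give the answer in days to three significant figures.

1830 days

For the 1D instantaneous-source solution, setting ∂C/∂t = 0 at fixed x gives v²t² + 2Dt − x² = 0, so t = (√(D² + v²x²) − D)/v².
√(D² + v²x²) = √(0.082² + 0.12² × 220²) = 26.40; v² = 0.0144.
t = (26.40 − 0.082)/0.0144 = 1830 days (vs. the pure-advection estimate x/v = 1830 d).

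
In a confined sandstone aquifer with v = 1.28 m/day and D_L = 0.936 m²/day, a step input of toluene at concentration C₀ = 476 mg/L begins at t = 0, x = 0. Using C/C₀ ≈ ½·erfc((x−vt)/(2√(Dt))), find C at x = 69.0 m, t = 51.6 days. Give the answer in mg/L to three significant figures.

For a continuous step input, C/C₀ ≈ ½·erfc((x−vt)/(2√(Dt))).
vt = 1.28 × 51.6 = 66.048 m and 2√(Dt) = 2√(0.936 × 51.6) = 13.90 m.
Argument (x−vt)/(2√(Dt)) = (69.0 − 66.048)/13.90 = 0.2124; ½·erfc(0.2124) = 0.3819.
C = 476 × 0.3819 = 182 mg/L.

182 mg/L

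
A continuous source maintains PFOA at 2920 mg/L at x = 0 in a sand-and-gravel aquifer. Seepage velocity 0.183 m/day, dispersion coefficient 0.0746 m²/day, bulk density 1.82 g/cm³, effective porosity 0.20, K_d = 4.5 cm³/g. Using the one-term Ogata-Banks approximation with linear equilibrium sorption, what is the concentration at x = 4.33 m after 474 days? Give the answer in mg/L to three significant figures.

Retardation factor R = 1 + ρ_b·K_d/n = 1 + 1.82 × 4.5/0.20 = 41.95.
Sorption retards both mechanisms: v_R = v/R = 0.004362 m/day, D_R = D/R = 0.001778 m²/day.
v_R·t = 0.004362 × 474 = 2.067588 m; 2√(D_R t) = 1.836 m; argument = (4.33 − 2.067588)/1.836 = 1.232.
C = C₀ × ½·erfc(1.232) = 2920 × 0.04073 = 119 mg/L.

119 mg/L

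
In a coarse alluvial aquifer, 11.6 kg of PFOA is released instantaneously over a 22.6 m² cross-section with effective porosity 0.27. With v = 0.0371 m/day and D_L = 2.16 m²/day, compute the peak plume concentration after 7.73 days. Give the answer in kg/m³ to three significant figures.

0.131 kg/m³

The peak of an instantaneous 1D plume sits at x = vt; there the Gaussian factor is 1 and C_max = M/(n_e·A·√(4πDt)), where n_e·A is the pore area the mass is dissolved in.
√(4πDt) = √(4π × 2.16 × 7.73) = 14.49 m, so C_max = 11.6/(0.27 × 22.6 × 14.49) = 0.131 kg/m³.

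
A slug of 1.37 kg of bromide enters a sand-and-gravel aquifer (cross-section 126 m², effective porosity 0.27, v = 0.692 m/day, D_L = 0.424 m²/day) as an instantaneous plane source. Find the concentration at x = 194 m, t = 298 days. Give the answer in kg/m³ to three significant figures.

For an instantaneous plane source, C(x,t) = M/(n_e·A·√(4πDt)) · exp(−(x−vt)²/(4Dt)), with n_e·A the pore (flow) area.
Plume center vt = 0.692 × 298 = 206.216 m, so the well at 194 m is 12.216 m upgradient of the peak.
√(4πDt) = 39.85 m, giving peak height M/(n_e·A·√(4πDt)) = 1.37/(0.27 × 126 × 39.85) = 0.001011 kg/m³.
(x−vt)²/(4Dt) = (-12.216)²/(4 × 0.424 × 298) = 0.2953; exp(−0.2953) = 0.7443.
C = 0.001011 × 0.7443 = 0.000752 kg/m³.

0.000752 kg/m³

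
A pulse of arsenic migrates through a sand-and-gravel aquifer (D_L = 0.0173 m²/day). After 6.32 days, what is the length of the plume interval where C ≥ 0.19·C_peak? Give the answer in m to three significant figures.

The plume is Gaussian with σ = √(2Dt) = √(2 × 0.0173 × 6.32) = 0.4676 m.
C/C_peak = exp(−Δx²/(2σ²)) = 0.19 ⇒ Δx = σ·√(−2 ln 0.19) = 0.4676 × 1.822 = 0.8520 m.
Width = 2Δx = 1.70 m.

1.70 m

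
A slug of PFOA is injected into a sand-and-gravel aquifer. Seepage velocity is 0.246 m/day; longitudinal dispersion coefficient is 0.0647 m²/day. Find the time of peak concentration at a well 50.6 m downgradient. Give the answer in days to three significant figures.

For the 1D instantaneous-source solution, setting ∂C/∂t = 0 at fixed x gives v²t² + 2Dt − x² = 0, so t = (√(D² + v²x²) − D)/v².
√(D² + v²x²) = √(0.0647² + 0.246² × 50.6²) = 12.45; v² = 0.060516.
t = (12.45 − 0.0647)/0.060516 = 205 days (vs. the pure-advection estimate x/v = 206 d).

205 days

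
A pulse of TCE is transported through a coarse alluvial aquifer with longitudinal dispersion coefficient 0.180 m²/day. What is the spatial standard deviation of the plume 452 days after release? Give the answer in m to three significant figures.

Dispersive spreading gives a Gaussian with σ² = 2Dt; advection only shifts the center.
σ = √(2 × 0.180 × 452) = 12.8 m.

12.8 m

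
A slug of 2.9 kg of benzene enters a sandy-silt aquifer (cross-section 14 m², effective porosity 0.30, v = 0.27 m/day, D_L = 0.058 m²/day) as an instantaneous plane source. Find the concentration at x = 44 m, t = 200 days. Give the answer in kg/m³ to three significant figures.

0.00663 kg/m³

For an instantaneous plane source, C(x,t) = M/(n_e·A·√(4πDt)) · exp(−(x−vt)²/(4Dt)), with n_e·A the pore (flow) area.
Plume center vt = 0.27 × 200 = 54 m, so the well at 44 m is 10 m upgradient of the peak.
√(4πDt) = 12.07 m, giving peak height M/(n_e·A·√(4πDt)) = 2.9/(0.30 × 14 × 12.07) = 0.05721 kg/m³.
(x−vt)²/(4Dt) = (-10)²/(4 × 0.058 × 200) = 2.155; exp(−2.155) = 0.1159.
C = 0.05721 × 0.1159 = 0.00663 kg/m³.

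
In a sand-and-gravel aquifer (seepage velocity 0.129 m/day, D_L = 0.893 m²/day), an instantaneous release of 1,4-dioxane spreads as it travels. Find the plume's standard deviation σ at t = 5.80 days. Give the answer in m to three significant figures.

3.22 m

Dispersive spreading gives a Gaussian with σ² = 2Dt; advection only shifts the center.
σ = √(2 × 0.893 × 5.80) = 3.22 m.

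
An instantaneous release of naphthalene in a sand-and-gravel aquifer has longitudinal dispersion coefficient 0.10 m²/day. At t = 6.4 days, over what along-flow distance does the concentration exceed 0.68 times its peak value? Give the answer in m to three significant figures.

1.99 m

The plume is Gaussian with σ = √(2Dt) = √(2 × 0.10 × 6.4) = 1.131 m.
C/C_peak = exp(−Δx²/(2σ²)) = 0.68 ⇒ Δx = σ·√(−2 ln 0.68) = 1.131 × 0.8783 = 0.9934 m.
Width = 2Δx = 1.99 m.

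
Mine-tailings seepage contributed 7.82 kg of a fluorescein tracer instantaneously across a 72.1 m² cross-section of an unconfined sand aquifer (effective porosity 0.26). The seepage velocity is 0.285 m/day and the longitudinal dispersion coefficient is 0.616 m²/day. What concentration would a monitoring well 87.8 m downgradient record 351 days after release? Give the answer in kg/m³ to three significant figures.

0.00673 kg/m³

For an instantaneous plane source, C(x,t) = M/(n_e·A·√(4πDt)) · exp(−(x−vt)²/(4Dt)), with n_e·A the pore (flow) area.
Plume center vt = 0.285 × 351 = 100.035 m, so the well at 87.8 m is 12.235 m upgradient of the peak.
√(4πDt) = 52.13 m, giving peak height M/(n_e·A·√(4πDt)) = 7.82/(0.26 × 72.1 × 52.13) = 0.008002 kg/m³.
(x−vt)²/(4Dt) = (-12.235)²/(4 × 0.616 × 351) = 0.1731; exp(−0.1731) = 0.8411.
C = 0.008002 × 0.8411 = 0.00673 kg/m³.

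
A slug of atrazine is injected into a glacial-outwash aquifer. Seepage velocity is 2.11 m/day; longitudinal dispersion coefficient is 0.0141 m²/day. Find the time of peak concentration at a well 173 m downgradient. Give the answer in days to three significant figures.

For the 1D instantaneous-source solution, setting ∂C/∂t = 0 at fixed x gives v²t² + 2Dt − x² = 0, so t = (√(D² + v²x²) − D)/v².
√(D² + v²x²) = √(0.0141² + 2.11² × 173²) = 365.0; v² = 4.4521.
t = (365.0 − 0.0141)/4.4521 = 82.0 days (vs. the pure-advection estimate x/v = 82.0 d).

82.0 days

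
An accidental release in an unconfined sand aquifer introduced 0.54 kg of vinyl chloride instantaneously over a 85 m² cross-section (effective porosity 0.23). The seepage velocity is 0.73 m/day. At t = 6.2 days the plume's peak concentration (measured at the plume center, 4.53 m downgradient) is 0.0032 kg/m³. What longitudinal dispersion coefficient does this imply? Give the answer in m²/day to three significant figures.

0.956 m²/day

At the plume center C_max = M/(n_e·A·√(4πDt)), so D = M²/(4πt·(n_e·A·C_max)²).
n_e·A·C_max = 0.23 × 85 × 0.0032 = 0.06256 kg/m.
D = 0.54²/(4π × 6.2 × 0.06256²) = 0.956 m²/day.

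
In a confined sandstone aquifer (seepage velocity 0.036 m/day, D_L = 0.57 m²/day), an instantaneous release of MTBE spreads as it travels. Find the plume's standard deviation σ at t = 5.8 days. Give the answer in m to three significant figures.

2.57 m

Dispersive spreading gives a Gaussian with σ² = 2Dt; advection only shifts the center.
σ = √(2 × 0.57 × 5.8) = 2.57 m.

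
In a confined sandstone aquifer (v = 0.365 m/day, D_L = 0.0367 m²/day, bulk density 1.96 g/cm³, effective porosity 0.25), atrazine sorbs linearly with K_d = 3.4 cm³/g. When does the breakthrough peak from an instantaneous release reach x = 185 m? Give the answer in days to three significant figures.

Retardation factor R = 1 + ρ_b·K_d/n = 1 + 1.96 × 3.4/0.25 = 27.66.
Sorption retards both mechanisms: v_R = v/R = 0.01320 m/day, D_R = D/R = 0.001327 m²/day.
Peak time from v_R²t² + 2D_R t − x² = 0: t = (√(D_R² + v_R²x²) − D_R)/v_R².
√(D_R² + v_R²x²) = √(0.001327² + 0.01320² × 185²) = 2.442; v_R² = 0.0001742.
t = (2.442 − 0.001327)/0.0001742 = 14000 days.

14000 days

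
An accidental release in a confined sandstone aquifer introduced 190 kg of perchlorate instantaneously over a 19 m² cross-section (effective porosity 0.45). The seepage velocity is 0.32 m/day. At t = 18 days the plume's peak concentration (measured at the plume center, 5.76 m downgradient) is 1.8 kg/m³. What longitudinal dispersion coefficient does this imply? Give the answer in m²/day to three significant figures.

0.674 m²/day

At the plume center C_max = M/(n_e·A·√(4πDt)), so D = M²/(4πt·(n_e·A·C_max)²).
n_e·A·C_max = 0.45 × 19 × 1.8 = 15.39 kg/m.
D = 190²/(4π × 18 × 15.39²) = 0.674 m²/day.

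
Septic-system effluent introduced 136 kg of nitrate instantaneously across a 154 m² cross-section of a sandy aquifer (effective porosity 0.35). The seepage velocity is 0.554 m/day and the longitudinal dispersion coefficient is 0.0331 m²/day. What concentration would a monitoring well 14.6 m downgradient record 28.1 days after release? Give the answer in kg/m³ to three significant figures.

0.574 kg/m³

For an instantaneous plane source, C(x,t) = M/(n_e·A·√(4πDt)) · exp(−(x−vt)²/(4Dt)), with n_e·A the pore (flow) area.
Plume center vt = 0.554 × 28.1 = 15.5674 m, so the well at 14.6 m is 0.9674 m upgradient of the peak.
√(4πDt) = 3.419 m, giving peak height M/(n_e·A·√(4πDt)) = 136/(0.35 × 154 × 3.419) = 0.7380 kg/m³.
(x−vt)²/(4Dt) = (-0.9674)²/(4 × 0.0331 × 28.1) = 0.2515; exp(−0.2515) = 0.7776.
C = 0.7380 × 0.7776 = 0.574 kg/m³.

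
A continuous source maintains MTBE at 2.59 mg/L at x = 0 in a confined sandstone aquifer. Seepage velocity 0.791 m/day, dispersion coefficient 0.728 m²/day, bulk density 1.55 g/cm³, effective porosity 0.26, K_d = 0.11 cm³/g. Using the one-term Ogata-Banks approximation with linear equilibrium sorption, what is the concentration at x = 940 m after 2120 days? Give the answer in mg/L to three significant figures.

2.47 mg/L

Retardation factor R = 1 + ρ_b·K_d/n = 1 + 1.55 × 0.11/0.26 = 1.656.
Sorption retards both mechanisms: v_R = v/R = 0.4777 m/day, D_R = D/R = 0.4396 m²/day.
v_R·t = 0.4777 × 2120 = 1012.724 m; 2√(D_R t) = 61.06 m; argument = (940 − 1012.724)/61.06 = -1.191.
C = C₀ × ½·erfc(-1.191) = 2.59 × 0.9539 = 2.47 mg/L.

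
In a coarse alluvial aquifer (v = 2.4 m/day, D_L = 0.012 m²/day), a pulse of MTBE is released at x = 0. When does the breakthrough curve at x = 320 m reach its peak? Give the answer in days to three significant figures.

For the 1D instantaneous-source solution, setting ∂C/∂t = 0 at fixed x gives v²t² + 2Dt − x² = 0, so t = (√(D² + v²x²) − D)/v².
√(D² + v²x²) = √(0.012² + 2.4² × 320²) = 768.0; v² = 5.76.
t = (768.0 − 0.012)/5.76 = 133 days (vs. the pure-advection estimate x/v = 133 d).

133 days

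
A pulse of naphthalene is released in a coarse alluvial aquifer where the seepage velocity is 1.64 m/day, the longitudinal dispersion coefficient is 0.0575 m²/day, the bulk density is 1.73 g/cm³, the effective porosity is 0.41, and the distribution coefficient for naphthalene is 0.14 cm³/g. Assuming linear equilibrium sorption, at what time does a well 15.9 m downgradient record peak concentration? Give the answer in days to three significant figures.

Retardation factor R = 1 + ρ_b·K_d/n = 1 + 1.73 × 0.14/0.41 = 1.591.
Sorption retards both mechanisms: v_R = v/R = 1.031 m/day, D_R = D/R = 0.03614 m²/day.
Peak time from v_R²t² + 2D_R t − x² = 0: t = (√(D_R² + v_R²x²) − D_R)/v_R².
√(D_R² + v_R²x²) = √(0.03614² + 1.031² × 15.9²) = 16.39; v_R² = 1.063.
t = (16.39 − 0.03614)/1.063 = 15.4 days.

15.4 days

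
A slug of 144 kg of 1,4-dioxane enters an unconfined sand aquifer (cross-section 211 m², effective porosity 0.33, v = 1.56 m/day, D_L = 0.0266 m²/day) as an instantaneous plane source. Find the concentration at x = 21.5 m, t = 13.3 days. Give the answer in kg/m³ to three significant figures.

0.658 kg/m³

For an instantaneous plane source, C(x,t) = M/(n_e·A·√(4πDt)) · exp(−(x−vt)²/(4Dt)), with n_e·A the pore (flow) area.
Plume center vt = 1.56 × 13.3 = 20.748 m, so the well at 21.5 m is 0.752 m downgradient of the peak.
√(4πDt) = 2.108 m, giving peak height M/(n_e·A·√(4πDt)) = 144/(0.33 × 211 × 2.108) = 0.9811 kg/m³.
(x−vt)²/(4Dt) = (0.752)²/(4 × 0.0266 × 13.3) = 0.3996; exp(−0.3996) = 0.6706.
C = 0.9811 × 0.6706 = 0.658 kg/m³.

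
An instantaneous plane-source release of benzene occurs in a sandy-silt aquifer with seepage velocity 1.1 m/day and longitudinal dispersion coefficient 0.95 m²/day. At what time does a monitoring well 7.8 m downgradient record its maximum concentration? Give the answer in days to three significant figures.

6.35 days

For the 1D instantaneous-source solution, setting ∂C/∂t = 0 at fixed x gives v²t² + 2Dt − x² = 0, so t = (√(D² + v²x²) − D)/v².
√(D² + v²x²) = √(0.95² + 1.1² × 7.8²) = 8.632; v² = 1.21.
t = (8.632 − 0.95)/1.21 = 6.35 days (vs. the pure-advection estimate x/v = 7.09 d).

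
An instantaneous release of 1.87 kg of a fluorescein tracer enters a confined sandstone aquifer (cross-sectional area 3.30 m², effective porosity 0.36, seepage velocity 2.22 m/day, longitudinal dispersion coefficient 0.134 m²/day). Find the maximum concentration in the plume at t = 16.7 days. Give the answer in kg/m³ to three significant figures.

0.297 kg/m³

The peak of an instantaneous 1D plume sits at x = vt; there the Gaussian factor is 1 and C_max = M/(n_e·A·√(4πDt)), where n_e·A is the pore area the mass is dissolved in.
√(4πDt) = √(4π × 0.134 × 16.7) = 5.303 m, so C_max = 1.87/(0.36 × 3.30 × 5.303) = 0.297 kg/m³.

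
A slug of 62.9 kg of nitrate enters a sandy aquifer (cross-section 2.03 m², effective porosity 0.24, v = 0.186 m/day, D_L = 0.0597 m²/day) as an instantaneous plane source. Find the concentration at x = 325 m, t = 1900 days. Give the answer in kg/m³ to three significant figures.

0.578 kg/m³

For an instantaneous plane source, C(x,t) = M/(n_e·A·√(4πDt)) · exp(−(x−vt)²/(4Dt)), with n_e·A the pore (flow) area.
Plume center vt = 0.186 × 1900 = 353.4 m, so the well at 325 m is 28.4 m upgradient of the peak.
√(4πDt) = 37.75 m, giving peak height M/(n_e·A·√(4πDt)) = 62.9/(0.24 × 2.03 × 37.75) = 3.420 kg/m³.
(x−vt)²/(4Dt) = (-28.4)²/(4 × 0.0597 × 1900) = 1.778; exp(−1.778) = 0.1690.
C = 3.420 × 0.1690 = 0.578 kg/m³.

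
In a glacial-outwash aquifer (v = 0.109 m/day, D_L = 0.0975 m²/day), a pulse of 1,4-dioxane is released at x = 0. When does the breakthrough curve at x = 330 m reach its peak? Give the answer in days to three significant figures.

For the 1D instantaneous-source solution, setting ∂C/∂t = 0 at fixed x gives v²t² + 2Dt − x² = 0, so t = (√(D² + v²x²) − D)/v².
√(D² + v²x²) = √(0.0975² + 0.109² × 330²) = 35.97; v² = 0.011881.
t = (35.97 − 0.0975)/0.011881 = 3020 days (vs. the pure-advection estimate x/v = 3030 d).

3020 days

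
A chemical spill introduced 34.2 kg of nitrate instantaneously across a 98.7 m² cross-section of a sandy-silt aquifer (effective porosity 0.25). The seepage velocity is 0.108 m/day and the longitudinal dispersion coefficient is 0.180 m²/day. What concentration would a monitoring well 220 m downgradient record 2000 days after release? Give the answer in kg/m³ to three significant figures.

For an instantaneous plane source, C(x,t) = M/(n_e·A·√(4πDt)) · exp(−(x−vt)²/(4Dt)), with n_e·A the pore (flow) area.
Plume center vt = 0.108 × 2000 = 216 m, so the well at 220 m is 4 m downgradient of the peak.
√(4πDt) = 67.26 m, giving peak height M/(n_e·A·√(4πDt)) = 34.2/(0.25 × 98.7 × 67.26) = 0.02061 kg/m³.
(x−vt)²/(4Dt) = (4)²/(4 × 0.180 × 2000) = 0.01111; exp(−0.01111) = 0.9890.
C = 0.02061 × 0.9890 = 0.0204 kg/m³.

0.0204 kg/m³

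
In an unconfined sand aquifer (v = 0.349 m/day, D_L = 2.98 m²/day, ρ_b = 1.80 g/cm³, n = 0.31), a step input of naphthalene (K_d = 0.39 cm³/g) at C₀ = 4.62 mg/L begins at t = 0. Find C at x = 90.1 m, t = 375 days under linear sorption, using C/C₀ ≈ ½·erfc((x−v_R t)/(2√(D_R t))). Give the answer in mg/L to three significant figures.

0.129 mg/L

Retardation factor R = 1 + ρ_b·K_d/n = 1 + 1.80 × 0.39/0.31 = 3.265.
Sorption retards both mechanisms: v_R = v/R = 0.1069 m/day, D_R = D/R = 0.9127 m²/day.
v_R·t = 0.1069 × 375 = 40.0875 m; 2√(D_R t) = 37.00 m; argument = (90.1 − 40.0875)/37.00 = 1.352.
C = C₀ × ½·erfc(1.352) = 4.62 × 0.02794 = 0.129 mg/L.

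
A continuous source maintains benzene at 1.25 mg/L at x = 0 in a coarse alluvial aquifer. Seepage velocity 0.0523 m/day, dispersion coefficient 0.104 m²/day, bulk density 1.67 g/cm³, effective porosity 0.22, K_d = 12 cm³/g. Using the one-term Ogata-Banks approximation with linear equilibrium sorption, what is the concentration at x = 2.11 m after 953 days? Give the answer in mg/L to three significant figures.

Retardation factor R = 1 + ρ_b·K_d/n = 1 + 1.67 × 12/0.22 = 92.09.
Sorption retards both mechanisms: v_R = v/R = 0.0005679 m/day, D_R = D/R = 0.001129 m²/day.
v_R·t = 0.0005679 × 953 = 0.5412087 m; 2√(D_R t) = 2.075 m; argument = (2.11 − 0.5412087)/2.075 = 0.7560.
C = C₀ × ½·erfc(0.7560) = 1.25 × 0.1425 = 0.178 mg/L.

0.178 mg/L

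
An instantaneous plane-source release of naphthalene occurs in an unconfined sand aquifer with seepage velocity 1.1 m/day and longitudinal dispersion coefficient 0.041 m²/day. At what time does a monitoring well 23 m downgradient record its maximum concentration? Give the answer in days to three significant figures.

20.9 days

For the 1D instantaneous-source solution, setting ∂C/∂t = 0 at fixed x gives v²t² + 2Dt − x² = 0, so t = (√(D² + v²x²) − D)/v².
√(D² + v²x²) = √(0.041² + 1.1² × 23²) = 25.30; v² = 1.21.
t = (25.30 − 0.041)/1.21 = 20.9 days (vs. the pure-advection estimate x/v = 20.9 d).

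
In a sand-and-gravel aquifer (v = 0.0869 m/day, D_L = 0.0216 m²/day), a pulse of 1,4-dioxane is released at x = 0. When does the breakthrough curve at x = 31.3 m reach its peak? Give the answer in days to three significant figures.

357 days

For the 1D instantaneous-source solution, setting ∂C/∂t = 0 at fixed x gives v²t² + 2Dt − x² = 0, so t = (√(D² + v²x²) − D)/v².
√(D² + v²x²) = √(0.0216² + 0.0869² × 31.3²) = 2.720; v² = 0.00755161.
t = (2.720 − 0.0216)/0.00755161 = 357 days (vs. the pure-advection estimate x/v = 360 d).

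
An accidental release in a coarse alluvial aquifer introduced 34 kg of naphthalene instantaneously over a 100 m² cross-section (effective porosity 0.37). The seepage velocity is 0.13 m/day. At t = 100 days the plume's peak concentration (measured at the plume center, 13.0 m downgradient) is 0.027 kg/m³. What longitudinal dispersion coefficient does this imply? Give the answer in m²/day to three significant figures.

0.922 m²/day

At the plume center C_max = M/(n_e·A·√(4πDt)), so D = M²/(4πt·(n_e·A·C_max)²).
n_e·A·C_max = 0.37 × 100 × 0.027 = 0.9990 kg/m.
D = 34²/(4π × 100 × 0.9990²) = 0.922 m²/day.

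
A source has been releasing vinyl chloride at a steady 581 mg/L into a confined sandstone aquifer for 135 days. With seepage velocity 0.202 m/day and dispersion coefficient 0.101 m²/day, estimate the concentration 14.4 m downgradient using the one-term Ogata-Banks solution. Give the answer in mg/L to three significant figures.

577 mg/L

For a continuous step input, C/C₀ ≈ ½·erfc((x−vt)/(2√(Dt))).
vt = 0.202 × 135 = 27.27 m and 2√(Dt) = 2√(0.101 × 135) = 7.385 m.
Argument (x−vt)/(2√(Dt)) = (14.4 − 27.27)/7.385 = -1.743; ½·erfc(-1.743) = 0.9931.
C = 581 × 0.9931 = 577 mg/L.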